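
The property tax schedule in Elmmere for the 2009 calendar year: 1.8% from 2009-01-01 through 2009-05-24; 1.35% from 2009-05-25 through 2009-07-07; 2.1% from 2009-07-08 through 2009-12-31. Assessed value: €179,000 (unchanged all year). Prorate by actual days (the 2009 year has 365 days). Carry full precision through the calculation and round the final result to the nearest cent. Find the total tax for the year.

€3,385.31

2009-01-01 to 2009-05-24: 144 days at 1.8% → €179,000 × 1.8% × 144/365 = €1,271.1452
2009-05-25 to 2009-07-07: 44 days at 1.35% → €179,000 × 1.35% × 44/365 = €291.3041
2009-07-08 to 2009-12-31: 177 days at 2.1% → €179,000 × 2.1% × 177/365 = €1,822.8575
Total = €3,385.3068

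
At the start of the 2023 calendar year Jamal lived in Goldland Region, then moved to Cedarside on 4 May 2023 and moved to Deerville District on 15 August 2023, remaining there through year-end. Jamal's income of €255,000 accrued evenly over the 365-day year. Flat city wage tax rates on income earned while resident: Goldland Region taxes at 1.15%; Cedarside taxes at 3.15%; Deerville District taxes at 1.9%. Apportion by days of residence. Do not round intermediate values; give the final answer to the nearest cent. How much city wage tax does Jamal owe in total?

€5,100.00

Goldland Region, 1 January – 3 May 2023: 123 days → €255,000 × 1.15% × 123/365 = €988.2123
Cedarside, 4 May – 14 August 2023: 103 days → €255,000 × 3.15% × 103/365 = €2,266.7055
Deerville District, 15 August – 31 December 2023: 139 days → €255,000 × 1.9% × 139/365 = €1,845.0822
Total = €5,100.0000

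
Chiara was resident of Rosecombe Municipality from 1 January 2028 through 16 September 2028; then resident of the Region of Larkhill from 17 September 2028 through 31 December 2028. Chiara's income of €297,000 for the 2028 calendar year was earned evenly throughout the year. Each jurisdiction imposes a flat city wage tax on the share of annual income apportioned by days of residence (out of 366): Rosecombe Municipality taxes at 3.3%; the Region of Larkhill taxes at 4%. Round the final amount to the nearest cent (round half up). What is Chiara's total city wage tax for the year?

€10,403.11

Rosecombe Municipality, 1 January – 16 September 2028: 260 days → €297,000 × 3.3% × 260/366 = €6,962.4590
The Region of Larkhill, 17 September – 31 December 2028: 106 days → €297,000 × 4% × 106/366 = €3,440.6557
Total = €10,403.1148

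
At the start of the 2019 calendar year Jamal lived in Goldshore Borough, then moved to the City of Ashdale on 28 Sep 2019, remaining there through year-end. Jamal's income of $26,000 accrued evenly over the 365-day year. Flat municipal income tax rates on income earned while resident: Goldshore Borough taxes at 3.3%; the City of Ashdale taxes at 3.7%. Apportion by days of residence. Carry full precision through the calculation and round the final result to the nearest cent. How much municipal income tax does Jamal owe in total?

$885.07

Goldshore Borough, 1 Jan – 27 Sep 2019: 270 days → $26,000 × 3.3% × 270/365 = $634.6849
The City of Ashdale, 28 Sep – 31 Dec 2019: 95 days → $26,000 × 3.7% × 95/365 = $250.3836
Total = $885.0685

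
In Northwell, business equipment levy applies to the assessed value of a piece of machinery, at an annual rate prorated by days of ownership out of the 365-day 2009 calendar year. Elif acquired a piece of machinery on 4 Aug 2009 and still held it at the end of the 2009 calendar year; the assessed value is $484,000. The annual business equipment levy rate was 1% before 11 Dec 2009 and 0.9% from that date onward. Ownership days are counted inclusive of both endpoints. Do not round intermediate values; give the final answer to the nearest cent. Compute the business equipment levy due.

4 Aug – 10 Dec 2009: 129 days at 1% → $484,000 × 1% × 129/365 = $1,710.5753
11 Dec – 31 Dec 2009: 21 days at 0.9% → $484,000 × 0.9% × 21/365 = $250.6192
Total = $1,961.1945

$1,961.19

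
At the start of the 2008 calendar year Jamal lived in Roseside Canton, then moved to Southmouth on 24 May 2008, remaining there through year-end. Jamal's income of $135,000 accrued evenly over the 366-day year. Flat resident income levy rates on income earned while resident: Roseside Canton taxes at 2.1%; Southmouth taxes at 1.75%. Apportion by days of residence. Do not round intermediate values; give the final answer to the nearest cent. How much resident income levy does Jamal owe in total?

$2,548.40

Roseside Canton, 1 Jan – 23 May 2008: 144 days → $135,000 × 2.1% × 144/366 = $1,115.4098
Southmouth, 24 May – 31 Dec 2008: 222 days → $135,000 × 1.75% × 222/366 = $1,432.9918
Total = $2,548.4016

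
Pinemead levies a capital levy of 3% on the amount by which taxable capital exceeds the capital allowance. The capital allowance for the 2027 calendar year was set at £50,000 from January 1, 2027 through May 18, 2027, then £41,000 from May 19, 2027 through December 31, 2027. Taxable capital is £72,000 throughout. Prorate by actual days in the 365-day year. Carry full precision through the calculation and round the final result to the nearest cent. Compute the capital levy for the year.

£827.92

January 1 – May 18, 2027: 138 days, exemption £50,000 → (£72,000 − £50,000) × 3% × 138/365 = £249.5342
May 19 – December 31, 2027: 227 days, exemption £41,000 → (£72,000 − £41,000) × 3% × 227/365 = £578.3836
Total = £827.9178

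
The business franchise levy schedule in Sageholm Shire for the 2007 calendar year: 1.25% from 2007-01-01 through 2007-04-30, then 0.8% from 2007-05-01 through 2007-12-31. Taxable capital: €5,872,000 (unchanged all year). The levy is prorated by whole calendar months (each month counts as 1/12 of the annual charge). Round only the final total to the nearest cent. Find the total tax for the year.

2007-01-01 to 2007-04-30: 4 months at 1.25% → €5,872,000 × 1.25% × 4/12 = €24,466.6667
2007-05-01 to 2007-12-31: 8 months at 0.8% → €5,872,000 × 0.8% × 8/12 = €31,317.3333
Total = €55,784.0000

€55,784.00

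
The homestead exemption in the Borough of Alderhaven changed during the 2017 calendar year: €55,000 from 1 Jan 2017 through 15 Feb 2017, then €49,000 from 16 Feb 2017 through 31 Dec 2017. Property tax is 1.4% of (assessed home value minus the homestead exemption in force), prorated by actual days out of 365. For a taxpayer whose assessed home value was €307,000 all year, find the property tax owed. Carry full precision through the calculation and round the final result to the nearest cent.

€3,601.41

1 Jan – 15 Feb 2017: 46 days, exemption €55,000 → (€307,000 − €55,000) × 1.4% × 46/365 = €444.6247
16 Feb – 31 Dec 2017: 319 days, exemption €49,000 → (€307,000 − €49,000) × 1.4% × 319/365 = €3,156.7890
Total = €3,601.4137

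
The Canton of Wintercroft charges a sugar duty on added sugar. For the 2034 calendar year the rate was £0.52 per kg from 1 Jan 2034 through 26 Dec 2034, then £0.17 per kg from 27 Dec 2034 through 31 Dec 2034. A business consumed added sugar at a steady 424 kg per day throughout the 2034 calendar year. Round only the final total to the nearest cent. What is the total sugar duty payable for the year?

1 Jan – 26 Dec 2034: 360 days × 424 kg/day = 152,640 kg at £0.52/kg → £79,372.80
27 Dec – 31 Dec 2034: 5 days × 424 kg/day = 2,120 kg at £0.17/kg → £360.40

£79,733.20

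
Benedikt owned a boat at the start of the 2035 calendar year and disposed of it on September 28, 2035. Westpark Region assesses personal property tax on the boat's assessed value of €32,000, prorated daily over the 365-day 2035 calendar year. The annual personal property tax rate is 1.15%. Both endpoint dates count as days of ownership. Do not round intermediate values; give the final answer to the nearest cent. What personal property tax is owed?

€273.23

Days held (January 1 – September 28, 2035): 271 out of 365
Tax = €32,000 × 1.15% × 271/365 = €273.2274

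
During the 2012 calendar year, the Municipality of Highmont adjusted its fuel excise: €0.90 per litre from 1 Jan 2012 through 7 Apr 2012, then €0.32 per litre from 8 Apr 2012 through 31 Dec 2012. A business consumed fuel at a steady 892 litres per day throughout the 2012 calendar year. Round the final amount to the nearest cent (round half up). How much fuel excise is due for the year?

1 Jan – 7 Apr 2012: 98 days × 892 litres/day = 87,416 litres at €0.90/litre → €78,674.40
8 Apr – 31 Dec 2012: 268 days × 892 litres/day = 239,056 litres at €0.32/litre → €76,497.92

€155,172.32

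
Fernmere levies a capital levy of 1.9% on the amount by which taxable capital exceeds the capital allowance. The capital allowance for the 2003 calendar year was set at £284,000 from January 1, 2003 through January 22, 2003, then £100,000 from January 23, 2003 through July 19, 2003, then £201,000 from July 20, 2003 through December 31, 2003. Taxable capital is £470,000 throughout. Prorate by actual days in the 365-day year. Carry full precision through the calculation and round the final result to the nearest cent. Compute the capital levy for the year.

£5,951.79

January 1 – January 22, 2003: 22 days, exemption £284,000 → (£470,000 − £284,000) × 1.9% × 22/365 = £213.0082
January 23 – July 19, 2003: 178 days, exemption £100,000 → (£470,000 − £100,000) × 1.9% × 178/365 = £3,428.3288
July 20 – December 31, 2003: 165 days, exemption £201,000 → (£470,000 − £201,000) × 1.9% × 165/365 = £2,310.4521
Total = £5,951.7890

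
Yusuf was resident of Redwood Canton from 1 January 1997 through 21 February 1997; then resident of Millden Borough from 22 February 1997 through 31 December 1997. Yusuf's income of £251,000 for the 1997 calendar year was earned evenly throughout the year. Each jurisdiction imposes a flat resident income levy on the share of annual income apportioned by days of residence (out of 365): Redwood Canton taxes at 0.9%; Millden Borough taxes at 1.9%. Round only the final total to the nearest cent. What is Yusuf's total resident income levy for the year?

Redwood Canton, 1 January – 21 February 1997: 52 days → £251,000 × 0.9% × 52/365 = £321.8301
Millden Borough, 22 February – 31 December 1997: 313 days → £251,000 × 1.9% × 313/365 = £4,089.5808
Total = £4,411.4110

£4,411.41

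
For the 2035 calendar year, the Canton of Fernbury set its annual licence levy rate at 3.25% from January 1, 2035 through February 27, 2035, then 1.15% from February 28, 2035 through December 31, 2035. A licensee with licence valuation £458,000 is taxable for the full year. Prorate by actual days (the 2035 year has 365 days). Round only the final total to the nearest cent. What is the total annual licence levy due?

£6,795.34

January 1 – February 27, 2035: 58 days at 3.25% → £458,000 × 3.25% × 58/365 = £2,365.2877
February 28 – December 31, 2035: 307 days at 1.15% → £458,000 × 1.15% × 307/365 = £4,430.0521
Total = £6,795.3397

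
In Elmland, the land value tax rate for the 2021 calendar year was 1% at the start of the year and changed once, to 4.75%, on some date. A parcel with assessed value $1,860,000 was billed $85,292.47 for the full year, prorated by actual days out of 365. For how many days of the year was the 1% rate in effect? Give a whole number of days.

Let d = days at the first rate; then 365 − d days at the second rate.
$1,860,000 × [1%·d + 4.75%·(365−d)] / 365 = $85,292.47
Solving gives d = 16, so the new rate took effect on 17 Jan 2021.

16 days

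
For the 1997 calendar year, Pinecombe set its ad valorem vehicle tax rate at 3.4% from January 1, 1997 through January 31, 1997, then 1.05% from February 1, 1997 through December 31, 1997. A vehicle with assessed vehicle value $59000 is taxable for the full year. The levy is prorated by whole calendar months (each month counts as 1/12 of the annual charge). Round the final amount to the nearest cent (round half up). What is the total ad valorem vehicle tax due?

$735.04

January 1 – January 31, 1997: 1 month at 3.4% → $59000 × 3.4% × 1/12 = $167.1667
February 1 – December 31, 1997: 11 months at 1.05% → $59000 × 1.05% × 11/12 = $567.8750
Total = $735.0417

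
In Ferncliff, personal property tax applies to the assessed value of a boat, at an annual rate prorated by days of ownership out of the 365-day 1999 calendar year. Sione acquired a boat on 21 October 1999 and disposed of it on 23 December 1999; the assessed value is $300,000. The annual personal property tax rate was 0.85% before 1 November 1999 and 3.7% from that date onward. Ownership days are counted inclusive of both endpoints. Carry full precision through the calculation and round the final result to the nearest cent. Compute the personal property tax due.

21 October – 31 October 1999: 11 days at 0.85% → $300,000 × 0.85% × 11/365 = $76.8493
1 November – 23 December 1999: 53 days at 3.7% → $300,000 × 3.7% × 53/365 = $1,611.7808
Total = $1,688.6301

$1,688.63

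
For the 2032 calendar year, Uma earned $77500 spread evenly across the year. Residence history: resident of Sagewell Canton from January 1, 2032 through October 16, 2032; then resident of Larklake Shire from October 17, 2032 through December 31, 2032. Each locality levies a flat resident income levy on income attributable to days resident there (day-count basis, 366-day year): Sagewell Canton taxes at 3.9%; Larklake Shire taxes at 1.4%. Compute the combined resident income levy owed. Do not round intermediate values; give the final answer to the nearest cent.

Sagewell Canton, January 1 – October 16, 2032: 290 days → $77500 × 3.9% × 290/366 = $2394.8770
Larklake Shire, October 17 – December 31, 2032: 76 days → $77500 × 1.4% × 76/366 = $225.3005
Total = $2620.1776

$2620.18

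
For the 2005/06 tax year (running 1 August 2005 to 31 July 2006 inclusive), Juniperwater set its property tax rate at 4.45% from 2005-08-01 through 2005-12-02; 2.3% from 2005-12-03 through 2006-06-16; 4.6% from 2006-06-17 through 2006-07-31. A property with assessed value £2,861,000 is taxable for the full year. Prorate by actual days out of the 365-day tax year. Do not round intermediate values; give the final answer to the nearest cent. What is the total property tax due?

£94,812.76

2005-08-01 to 2005-12-02: 124 days at 4.45% → £2,861,000 × 4.45% × 124/365 = £43,252.0493
2005-12-03 to 2006-06-16: 196 days at 2.3% → £2,861,000 × 2.3% × 196/365 = £35,335.3096
2006-06-17 to 2006-07-31: 45 days at 4.6% → £2,861,000 × 4.6% × 45/365 = £16,225.3973
Total = £94,812.7562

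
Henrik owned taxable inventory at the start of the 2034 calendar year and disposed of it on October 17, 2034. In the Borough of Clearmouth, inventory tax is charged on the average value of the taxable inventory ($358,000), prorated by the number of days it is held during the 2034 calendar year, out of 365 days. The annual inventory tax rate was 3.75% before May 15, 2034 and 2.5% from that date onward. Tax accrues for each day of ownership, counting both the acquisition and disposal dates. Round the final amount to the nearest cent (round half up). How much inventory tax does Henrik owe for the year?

$8,753.84

January 1 – May 14, 2034: 134 days at 3.75% → $358,000 × 3.75% × 134/365 = $4,928.6301
May 15 – October 17, 2034: 156 days at 2.5% → $358,000 × 2.5% × 156/365 = $3,825.2055
Total = $8,753.8356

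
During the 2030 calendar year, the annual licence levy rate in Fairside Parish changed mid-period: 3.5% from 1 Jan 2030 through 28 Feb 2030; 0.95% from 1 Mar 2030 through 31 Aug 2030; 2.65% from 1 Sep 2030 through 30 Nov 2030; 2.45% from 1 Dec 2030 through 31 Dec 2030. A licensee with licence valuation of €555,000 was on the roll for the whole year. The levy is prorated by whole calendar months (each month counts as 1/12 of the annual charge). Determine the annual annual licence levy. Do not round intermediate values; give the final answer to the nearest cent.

€10,683.75

1 Jan – 28 Feb 2030: 2 months at 3.5% → €555,000 × 3.5% × 2/12 = €3,237.5000
1 Mar – 31 Aug 2030: 6 months at 0.95% → €555,000 × 0.95% × 6/12 = €2,636.2500
1 Sep – 30 Nov 2030: 3 months at 2.65% → €555,000 × 2.65% × 3/12 = €3,676.8750
1 Dec – 31 Dec 2030: 1 month at 2.45% → €555,000 × 2.45% × 1/12 = €1,133.1250
Total = €10,683.7500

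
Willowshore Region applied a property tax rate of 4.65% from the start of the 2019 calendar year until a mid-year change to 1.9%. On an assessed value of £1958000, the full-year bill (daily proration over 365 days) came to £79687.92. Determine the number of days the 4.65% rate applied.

288 days

Let d = days at the first rate; then 365 − d days at the second rate.
£1958000 × [4.65%·d + 1.9%·(365−d)] / 365 = £79687.92
Solving gives d = 288, so the new rate took effect on October 16, 2019.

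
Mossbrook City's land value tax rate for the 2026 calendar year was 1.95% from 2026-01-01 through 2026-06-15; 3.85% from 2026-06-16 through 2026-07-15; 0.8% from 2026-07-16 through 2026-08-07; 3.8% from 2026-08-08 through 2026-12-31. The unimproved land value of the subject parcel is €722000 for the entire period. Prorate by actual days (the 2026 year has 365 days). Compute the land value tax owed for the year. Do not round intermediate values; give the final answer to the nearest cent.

2026-01-01 to 2026-06-15: 166 days at 1.95% → €722000 × 1.95% × 166/365 = €6403.0521
2026-06-16 to 2026-07-15: 30 days at 3.85% → €722000 × 3.85% × 30/365 = €2284.6849
2026-07-16 to 2026-08-07: 23 days at 0.8% → €722000 × 0.8% × 23/365 = €363.9671
2026-08-08 to 2026-12-31: 146 days at 3.8% → €722000 × 3.8% × 146/365 = €10974.4000
Total = €20026.1041

€20026.10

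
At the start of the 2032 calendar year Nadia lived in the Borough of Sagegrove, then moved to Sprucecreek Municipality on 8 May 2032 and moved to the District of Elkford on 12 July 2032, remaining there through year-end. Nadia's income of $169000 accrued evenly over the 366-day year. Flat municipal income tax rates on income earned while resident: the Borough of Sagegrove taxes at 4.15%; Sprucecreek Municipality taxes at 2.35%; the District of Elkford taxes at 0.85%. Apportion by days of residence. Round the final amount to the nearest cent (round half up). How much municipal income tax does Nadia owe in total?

The Borough of Sagegrove, 1 January – 7 May 2032: 128 days → $169000 × 4.15% × 128/366 = $2452.8087
Sprucecreek Municipality, 8 May – 11 July 2032: 65 days → $169000 × 2.35% × 65/366 = $705.3210
The District of Elkford, 12 July – 31 December 2032: 173 days → $169000 × 0.85% × 173/366 = $679.0014
Total = $3837.1311

$3837.13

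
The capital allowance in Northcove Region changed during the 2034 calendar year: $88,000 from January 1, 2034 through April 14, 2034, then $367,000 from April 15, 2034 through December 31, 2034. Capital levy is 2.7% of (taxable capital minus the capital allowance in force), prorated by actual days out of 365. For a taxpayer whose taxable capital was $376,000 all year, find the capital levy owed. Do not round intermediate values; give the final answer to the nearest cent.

$2,389.39

January 1 – April 14, 2034: 104 days, exemption $88,000 → ($376,000 − $88,000) × 2.7% × 104/365 = $2,215.6274
April 15 – December 31, 2034: 261 days, exemption $367,000 → ($376,000 − $367,000) × 2.7% × 261/365 = $173.7616
Total = $2,389.3890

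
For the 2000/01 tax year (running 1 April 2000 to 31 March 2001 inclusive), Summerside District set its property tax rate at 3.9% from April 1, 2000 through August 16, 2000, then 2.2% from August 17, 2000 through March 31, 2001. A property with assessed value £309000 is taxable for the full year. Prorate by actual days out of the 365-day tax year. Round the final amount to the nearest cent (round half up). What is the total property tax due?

April 1 – August 16, 2000: 138 days at 3.9% → £309000 × 3.9% × 138/365 = £4556.2685
August 17, 2000 – March 31, 2001: 227 days at 2.2% → £309000 × 2.2% × 227/365 = £4227.7973
Total = £8784.0658

£8784.07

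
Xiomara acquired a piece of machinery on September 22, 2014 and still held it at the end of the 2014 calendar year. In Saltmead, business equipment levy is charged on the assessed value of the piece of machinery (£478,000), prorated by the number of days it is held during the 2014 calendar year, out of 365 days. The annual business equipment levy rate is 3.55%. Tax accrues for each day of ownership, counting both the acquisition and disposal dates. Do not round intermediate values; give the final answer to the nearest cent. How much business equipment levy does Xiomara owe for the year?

Days held (September 22 – December 31, 2014): 101 out of 365
Tax = £478,000 × 3.55% × 101/365 = £4,695.5315

£4,695.53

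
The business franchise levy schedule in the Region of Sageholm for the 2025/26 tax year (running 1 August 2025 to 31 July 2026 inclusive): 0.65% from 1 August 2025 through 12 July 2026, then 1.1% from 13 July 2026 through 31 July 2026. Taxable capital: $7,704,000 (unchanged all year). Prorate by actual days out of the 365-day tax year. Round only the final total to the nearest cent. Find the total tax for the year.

$51,880.64

1 August 2025 – 12 July 2026: 346 days at 0.65% → $7,704,000 × 0.65% × 346/365 = $47,469.3041
13 July – 31 July 2026: 19 days at 1.1% → $7,704,000 × 1.1% × 19/365 = $4,411.3315
Total = $51,880.6356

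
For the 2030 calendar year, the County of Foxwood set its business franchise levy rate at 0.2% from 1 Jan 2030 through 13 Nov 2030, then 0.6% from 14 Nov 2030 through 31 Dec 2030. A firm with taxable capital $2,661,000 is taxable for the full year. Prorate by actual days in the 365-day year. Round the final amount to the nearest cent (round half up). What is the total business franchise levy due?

1 Jan – 13 Nov 2030: 317 days at 0.2% → $2,661,000 × 0.2% × 317/365 = $4,622.1205
14 Nov – 31 Dec 2030: 48 days at 0.6% → $2,661,000 × 0.6% × 48/365 = $2,099.6384
Total = $6,721.7589

$6,721.76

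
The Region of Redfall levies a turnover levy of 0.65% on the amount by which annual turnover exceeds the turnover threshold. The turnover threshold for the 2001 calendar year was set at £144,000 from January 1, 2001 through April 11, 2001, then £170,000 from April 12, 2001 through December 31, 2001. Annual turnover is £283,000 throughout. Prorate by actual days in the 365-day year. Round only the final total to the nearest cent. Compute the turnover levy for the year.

£781.26

January 1 – April 11, 2001: 101 days, exemption £144,000 → (£283,000 − £144,000) × 0.65% × 101/365 = £250.0096
April 12 – December 31, 2001: 264 days, exemption £170,000 → (£283,000 − £170,000) × 0.65% × 264/365 = £531.2548
Total = £781.2644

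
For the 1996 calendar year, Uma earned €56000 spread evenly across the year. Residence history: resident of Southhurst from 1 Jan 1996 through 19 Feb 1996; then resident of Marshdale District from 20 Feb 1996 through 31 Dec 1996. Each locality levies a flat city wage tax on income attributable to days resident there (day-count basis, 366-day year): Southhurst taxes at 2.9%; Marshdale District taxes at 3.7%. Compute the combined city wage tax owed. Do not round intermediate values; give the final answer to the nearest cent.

Southhurst, 1 Jan – 19 Feb 1996: 50 days → €56000 × 2.9% × 50/366 = €221.8579
Marshdale District, 20 Feb – 31 Dec 1996: 316 days → €56000 × 3.7% × 316/366 = €1788.9399
Total = €2010.7978

€2010.80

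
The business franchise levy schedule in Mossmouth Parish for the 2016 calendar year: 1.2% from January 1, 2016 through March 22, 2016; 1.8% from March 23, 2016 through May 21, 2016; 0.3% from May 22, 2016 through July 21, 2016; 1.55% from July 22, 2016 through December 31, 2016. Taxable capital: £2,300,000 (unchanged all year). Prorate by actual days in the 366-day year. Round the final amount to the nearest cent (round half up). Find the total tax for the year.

£29,997.40

January 1 – March 22, 2016: 82 days at 1.2% → £2,300,000 × 1.2% × 82/366 = £6,183.6066
March 23 – May 21, 2016: 60 days at 1.8% → £2,300,000 × 1.8% × 60/366 = £6,786.8852
May 22 – July 21, 2016: 61 days at 0.3% → £2,300,000 × 0.3% × 61/366 = £1,150.0000
July 22 – December 31, 2016: 163 days at 1.55% → £2,300,000 × 1.55% × 163/366 = £15,876.9126
Total = £29,997.4044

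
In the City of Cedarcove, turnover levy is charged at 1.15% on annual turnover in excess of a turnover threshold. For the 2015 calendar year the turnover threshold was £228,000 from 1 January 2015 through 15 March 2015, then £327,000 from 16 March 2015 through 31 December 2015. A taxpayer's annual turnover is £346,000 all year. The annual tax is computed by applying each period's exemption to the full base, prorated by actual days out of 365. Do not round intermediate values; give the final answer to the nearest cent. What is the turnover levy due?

£449.32

1 January – 15 March 2015: 74 days, exemption £228,000 → (£346,000 − £228,000) × 1.15% × 74/365 = £275.1178
16 March – 31 December 2015: 291 days, exemption £327,000 → (£346,000 − £327,000) × 1.15% × 291/365 = £174.2014
Total = £449.3192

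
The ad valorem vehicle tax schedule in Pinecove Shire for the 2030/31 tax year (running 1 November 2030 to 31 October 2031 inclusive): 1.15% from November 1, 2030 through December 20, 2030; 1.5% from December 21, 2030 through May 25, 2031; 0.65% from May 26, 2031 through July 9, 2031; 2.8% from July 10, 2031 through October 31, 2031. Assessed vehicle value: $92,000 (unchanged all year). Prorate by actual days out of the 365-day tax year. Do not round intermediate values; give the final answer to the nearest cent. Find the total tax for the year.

$1,613.02

November 1 – December 20, 2030: 50 days at 1.15% → $92,000 × 1.15% × 50/365 = $144.9315
December 21, 2030 – May 25, 2031: 156 days at 1.5% → $92,000 × 1.5% × 156/365 = $589.8082
May 26 – July 9, 2031: 45 days at 0.65% → $92,000 × 0.65% × 45/365 = $73.7260
July 10 – October 31, 2031: 114 days at 2.8% → $92,000 × 2.8% × 114/365 = $804.5589
Total = $1,613.0247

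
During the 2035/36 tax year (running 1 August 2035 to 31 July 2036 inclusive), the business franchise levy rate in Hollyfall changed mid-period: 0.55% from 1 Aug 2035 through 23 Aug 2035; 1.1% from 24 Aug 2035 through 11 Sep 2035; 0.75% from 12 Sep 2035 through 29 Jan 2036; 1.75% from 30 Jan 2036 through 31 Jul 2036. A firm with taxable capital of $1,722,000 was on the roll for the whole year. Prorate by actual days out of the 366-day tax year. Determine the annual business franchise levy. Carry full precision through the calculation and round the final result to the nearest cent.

$21,668.50

1 Aug – 23 Aug 2035: 23 days at 0.55% → $1,722,000 × 0.55% × 23/366 = $595.1721
24 Aug – 11 Sep 2035: 19 days at 1.1% → $1,722,000 × 1.1% × 19/366 = $983.3279
12 Sep 2035 – 29 Jan 2036: 140 days at 0.75% → $1,722,000 × 0.75% × 140/366 = $4,940.1639
30 Jan – 31 Jul 2036: 184 days at 1.75% → $1,722,000 × 1.75% × 184/366 = $15,149.8361
Total = $21,668.5000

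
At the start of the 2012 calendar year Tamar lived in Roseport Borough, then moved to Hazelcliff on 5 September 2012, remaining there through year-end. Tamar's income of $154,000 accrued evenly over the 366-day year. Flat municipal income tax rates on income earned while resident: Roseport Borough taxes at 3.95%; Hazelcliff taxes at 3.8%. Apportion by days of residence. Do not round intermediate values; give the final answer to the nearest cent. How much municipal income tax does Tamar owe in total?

Roseport Borough, 1 January – 4 September 2012: 248 days → $154,000 × 3.95% × 248/366 = $4,121.8142
Hazelcliff, 5 September – 31 December 2012: 118 days → $154,000 × 3.8% × 118/366 = $1,886.7104
Total = $6,008.5246

$6,008.52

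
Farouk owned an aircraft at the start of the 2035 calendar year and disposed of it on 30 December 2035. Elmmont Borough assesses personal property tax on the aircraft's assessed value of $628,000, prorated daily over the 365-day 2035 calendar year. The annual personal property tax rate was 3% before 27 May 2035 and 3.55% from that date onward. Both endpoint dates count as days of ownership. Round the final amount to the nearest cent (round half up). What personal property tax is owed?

$20,851.32

1 January – 26 May 2035: 146 days at 3% → $628,000 × 3% × 146/365 = $7,536.0000
27 May – 30 December 2035: 218 days at 3.55% → $628,000 × 3.55% × 218/365 = $13,315.3205
Total = $20,851.3205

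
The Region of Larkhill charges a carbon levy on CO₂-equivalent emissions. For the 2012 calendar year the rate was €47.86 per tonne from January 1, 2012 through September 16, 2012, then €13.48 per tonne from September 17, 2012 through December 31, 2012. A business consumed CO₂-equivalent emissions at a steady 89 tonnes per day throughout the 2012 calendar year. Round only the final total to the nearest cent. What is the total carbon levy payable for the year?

€1,234,650.72

January 1 – September 16, 2012: 260 days × 89 tonnes/day = 23,140 tonnes at €47.86/tonne → €1,107,480.40
September 17 – December 31, 2012: 106 days × 89 tonnes/day = 9,434 tonnes at €13.48/tonne → €127,170.32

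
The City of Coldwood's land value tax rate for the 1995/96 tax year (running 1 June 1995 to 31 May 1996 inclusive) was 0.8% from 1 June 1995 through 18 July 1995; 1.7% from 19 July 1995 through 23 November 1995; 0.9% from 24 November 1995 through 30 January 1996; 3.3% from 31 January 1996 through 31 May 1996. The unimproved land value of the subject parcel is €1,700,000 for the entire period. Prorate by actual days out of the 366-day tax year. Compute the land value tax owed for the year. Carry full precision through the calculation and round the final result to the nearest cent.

1 June – 18 July 1995: 48 days at 0.8% → €1,700,000 × 0.8% × 48/366 = €1,783.6066
19 July – 23 November 1995: 128 days at 1.7% → €1,700,000 × 1.7% × 128/366 = €10,107.1038
24 November 1995 – 30 January 1996: 68 days at 0.9% → €1,700,000 × 0.9% × 68/366 = €2,842.6230
31 January – 31 May 1996: 122 days at 3.3% → €1,700,000 × 3.3% × 122/366 = €18,700.0000
Total = €33,433.3333

€33,433.33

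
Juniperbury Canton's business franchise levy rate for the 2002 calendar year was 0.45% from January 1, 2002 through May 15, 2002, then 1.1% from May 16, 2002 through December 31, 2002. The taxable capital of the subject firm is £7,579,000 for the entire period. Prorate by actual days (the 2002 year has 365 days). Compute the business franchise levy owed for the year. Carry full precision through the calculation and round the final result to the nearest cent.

£65,148.25

January 1 – May 15, 2002: 135 days at 0.45% → £7,579,000 × 0.45% × 135/365 = £12,614.3630
May 16 – December 31, 2002: 230 days at 1.1% → £7,579,000 × 1.1% × 230/365 = £52,533.8904
Total = £65,148.2534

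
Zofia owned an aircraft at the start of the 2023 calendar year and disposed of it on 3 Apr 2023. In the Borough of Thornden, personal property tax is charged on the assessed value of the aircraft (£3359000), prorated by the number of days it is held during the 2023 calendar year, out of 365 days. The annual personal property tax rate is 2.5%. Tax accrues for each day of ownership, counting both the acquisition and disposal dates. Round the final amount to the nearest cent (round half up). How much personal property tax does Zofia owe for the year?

Days held (1 Jan – 3 Apr 2023): 93 out of 365
Tax = £3359000 × 2.5% × 93/365 = £21396.3699

£21396.37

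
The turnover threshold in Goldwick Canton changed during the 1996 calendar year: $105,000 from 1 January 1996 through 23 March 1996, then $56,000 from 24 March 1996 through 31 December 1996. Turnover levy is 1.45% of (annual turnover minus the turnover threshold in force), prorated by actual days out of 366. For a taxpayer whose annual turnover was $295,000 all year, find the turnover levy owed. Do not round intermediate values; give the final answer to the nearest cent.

$3,304.38

1 January – 23 March 1996: 83 days, exemption $105,000 → ($295,000 − $105,000) × 1.45% × 83/366 = $624.7678
24 March – 31 December 1996: 283 days, exemption $56,000 → ($295,000 − $56,000) × 1.45% × 283/366 = $2,679.6079
Total = $3,304.3757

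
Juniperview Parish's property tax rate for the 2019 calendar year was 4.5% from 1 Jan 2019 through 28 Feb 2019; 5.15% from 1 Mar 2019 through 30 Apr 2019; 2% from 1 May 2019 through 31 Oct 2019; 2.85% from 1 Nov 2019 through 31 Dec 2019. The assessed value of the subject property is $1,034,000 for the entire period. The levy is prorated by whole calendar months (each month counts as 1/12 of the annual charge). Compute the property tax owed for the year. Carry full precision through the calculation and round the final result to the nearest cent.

$31,881.67

1 Jan – 28 Feb 2019: 2 months at 4.5% → $1,034,000 × 4.5% × 2/12 = $7,755.0000
1 Mar – 30 Apr 2019: 2 months at 5.15% → $1,034,000 × 5.15% × 2/12 = $8,875.1667
1 May – 31 Oct 2019: 6 months at 2% → $1,034,000 × 2% × 6/12 = $10,340.0000
1 Nov – 31 Dec 2019: 2 months at 2.85% → $1,034,000 × 2.85% × 2/12 = $4,911.5000
Total = $31,881.6667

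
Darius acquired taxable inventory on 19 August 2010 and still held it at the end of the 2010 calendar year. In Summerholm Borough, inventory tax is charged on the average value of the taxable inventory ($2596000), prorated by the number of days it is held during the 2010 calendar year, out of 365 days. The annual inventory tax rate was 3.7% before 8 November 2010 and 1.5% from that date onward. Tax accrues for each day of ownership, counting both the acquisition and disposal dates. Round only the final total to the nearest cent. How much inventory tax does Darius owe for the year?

$27076.64

19 August – 7 November 2010: 81 days at 3.7% → $2596000 × 3.7% × 81/365 = $21315.6493
8 November – 31 December 2010: 54 days at 1.5% → $2596000 × 1.5% × 54/365 = $5760.9863
Total = $27076.6356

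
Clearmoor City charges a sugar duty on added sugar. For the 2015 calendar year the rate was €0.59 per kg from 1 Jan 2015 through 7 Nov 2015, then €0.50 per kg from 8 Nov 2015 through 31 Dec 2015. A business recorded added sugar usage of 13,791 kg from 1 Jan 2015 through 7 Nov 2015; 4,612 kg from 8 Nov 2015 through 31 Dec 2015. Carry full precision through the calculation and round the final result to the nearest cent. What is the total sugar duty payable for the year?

1 Jan – 7 Nov 2015: 13,791 kg at €0.59/kg → €8,136.69
8 Nov – 31 Dec 2015: 4,612 kg at €0.50/kg → €2,306.00

€10,442.69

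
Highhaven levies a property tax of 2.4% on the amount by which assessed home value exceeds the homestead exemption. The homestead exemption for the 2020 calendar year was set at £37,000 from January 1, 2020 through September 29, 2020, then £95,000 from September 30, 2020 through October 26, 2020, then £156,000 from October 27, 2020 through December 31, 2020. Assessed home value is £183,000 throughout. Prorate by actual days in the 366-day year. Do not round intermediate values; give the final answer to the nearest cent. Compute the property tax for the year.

January 1 – September 29, 2020: 273 days, exemption £37,000 → (£183,000 − £37,000) × 2.4% × 273/366 = £2,613.6393
September 30 – October 26, 2020: 27 days, exemption £95,000 → (£183,000 − £95,000) × 2.4% × 27/366 = £155.8033
October 27 – December 31, 2020: 66 days, exemption £156,000 → (£183,000 − £156,000) × 2.4% × 66/366 = £116.8525
Total = £2,886.2951

£2,886.30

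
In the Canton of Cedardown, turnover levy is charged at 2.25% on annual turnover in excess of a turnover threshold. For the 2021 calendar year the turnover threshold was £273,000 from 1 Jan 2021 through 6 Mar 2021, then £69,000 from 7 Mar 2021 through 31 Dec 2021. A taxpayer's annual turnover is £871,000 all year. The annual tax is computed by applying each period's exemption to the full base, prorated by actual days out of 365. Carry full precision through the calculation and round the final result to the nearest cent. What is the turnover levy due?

1 Jan – 6 Mar 2021: 65 days, exemption £273,000 → (£871,000 − £273,000) × 2.25% × 65/365 = £2,396.0959
7 Mar – 31 Dec 2021: 300 days, exemption £69,000 → (£871,000 − £69,000) × 2.25% × 300/365 = £14,831.5068
Total = £17,227.6027

£17,227.60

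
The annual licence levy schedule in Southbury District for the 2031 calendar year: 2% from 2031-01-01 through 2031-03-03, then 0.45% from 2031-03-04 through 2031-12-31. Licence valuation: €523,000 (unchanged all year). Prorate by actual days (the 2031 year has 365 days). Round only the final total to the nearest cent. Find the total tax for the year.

€3,730.49

2031-01-01 to 2031-03-03: 62 days at 2% → €523,000 × 2% × 62/365 = €1,776.7671
2031-03-04 to 2031-12-31: 303 days at 0.45% → €523,000 × 0.45% × 303/365 = €1,953.7274
Total = €3,730.4945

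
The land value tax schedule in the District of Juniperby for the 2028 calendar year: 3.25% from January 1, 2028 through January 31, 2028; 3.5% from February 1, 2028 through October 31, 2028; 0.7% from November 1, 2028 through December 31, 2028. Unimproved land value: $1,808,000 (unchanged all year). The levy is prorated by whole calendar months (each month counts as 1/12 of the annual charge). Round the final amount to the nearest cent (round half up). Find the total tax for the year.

January 1 – January 31, 2028: 1 month at 3.25% → $1,808,000 × 3.25% × 1/12 = $4,896.6667
February 1 – October 31, 2028: 9 months at 3.5% → $1,808,000 × 3.5% × 9/12 = $47,460.0000
November 1 – December 31, 2028: 2 months at 0.7% → $1,808,000 × 0.7% × 2/12 = $2,109.3333
Total = $54,466.0000

$54,466.00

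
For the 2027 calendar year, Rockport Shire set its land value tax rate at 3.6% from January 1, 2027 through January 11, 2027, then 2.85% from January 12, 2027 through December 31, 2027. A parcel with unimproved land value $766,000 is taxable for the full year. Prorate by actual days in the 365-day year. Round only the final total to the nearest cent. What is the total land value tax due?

January 1 – January 11, 2027: 11 days at 3.6% → $766,000 × 3.6% × 11/365 = $831.0575
January 12 – December 31, 2027: 354 days at 2.85% → $766,000 × 2.85% × 354/365 = $21,173.0795
Total = $22,004.1370

$22,004.14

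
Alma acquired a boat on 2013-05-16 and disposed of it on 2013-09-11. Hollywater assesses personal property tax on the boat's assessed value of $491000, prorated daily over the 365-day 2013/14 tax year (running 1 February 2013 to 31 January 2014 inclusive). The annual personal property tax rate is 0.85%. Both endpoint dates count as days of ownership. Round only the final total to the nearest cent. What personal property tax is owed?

$1360.68

Days held (2013-05-16 to 2013-09-11): 119 out of 365
Tax = $491000 × 0.85% × 119/365 = $1360.6753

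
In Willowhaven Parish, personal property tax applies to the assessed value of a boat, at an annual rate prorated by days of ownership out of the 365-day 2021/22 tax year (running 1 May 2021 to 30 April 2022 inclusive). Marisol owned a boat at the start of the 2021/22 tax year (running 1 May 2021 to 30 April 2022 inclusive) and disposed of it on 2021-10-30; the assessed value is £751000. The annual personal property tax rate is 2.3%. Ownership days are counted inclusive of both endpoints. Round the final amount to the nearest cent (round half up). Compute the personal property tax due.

Days held (2021-05-01 to 2021-10-30): 183 out of 365
Tax = £751000 × 2.3% × 183/365 = £8660.1616

£8660.16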